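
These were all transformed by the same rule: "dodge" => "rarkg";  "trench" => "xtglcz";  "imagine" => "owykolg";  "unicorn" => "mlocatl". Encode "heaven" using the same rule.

d(3)→r(17) and o(14)→a(0) fit y≡15x+24 (mod 26); the inverse of 15 mod 26 is 7. Each letter's alphabet position (a=0..z=25) is mapped through 15·x+24 mod 26 — an affine cipher.
On heaven: h(7)→15·7+24≡25=z; e(4)→15·4+24≡6=g; a(0)→15·0+24≡24=y; v(21)→15·21+24≡1=b; e(4)→15·4+24≡6=g; n(13)→15·13+24≡11=l (all mod 26).

zgybgl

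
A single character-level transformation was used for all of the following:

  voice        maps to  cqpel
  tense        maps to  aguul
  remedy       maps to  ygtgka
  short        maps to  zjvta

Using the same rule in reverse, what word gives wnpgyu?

Shifts by position in voice: pos 0: v→c (+7), pos 1: o→q (+2), pos 2: i→p (+7), pos 3: c→e (+2) — repeating every 2. A repeating key of period 2 is used — shifts +7, +2 over and over.
Undoing it on wnpgyu: w−7=p, n−2=l, p−7=i, g−2=e, y−7=r, u−2=s.

pliers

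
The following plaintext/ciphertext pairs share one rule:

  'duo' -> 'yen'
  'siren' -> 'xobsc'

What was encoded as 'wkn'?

The output letters match the input read backwards, each shifted +10: duo reversed is oud. Read the word backwards and shift each letter +10.
Decoding wkn: shift back: w−10=m, k−10=a, n−10=d → mad; then reverse → dam.

dam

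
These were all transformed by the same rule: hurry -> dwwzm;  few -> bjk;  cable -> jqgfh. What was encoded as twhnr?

micro

The word is reversed, then every letter is shifted forward by 5.
Undoing it on twhnr: shift back: t−5=o, w−5=r, h−5=c, n−5=i, r−5=m → orcim; then reverse → micro.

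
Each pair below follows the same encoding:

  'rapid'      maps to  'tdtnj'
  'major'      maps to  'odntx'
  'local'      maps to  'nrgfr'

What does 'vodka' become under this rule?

xrhpg

In rapid: r→t is +2, a→d is +3, p→t is +4, i→n is +5 — the shift increases by 1 each position. Each letter shifts forward by (position + 2), i.e. 2, 3, 4, … — the shift grows by one for each successive letter.
For vodka: v+2=x, o+3=r, d+4=h, k+5=p, a+6=g.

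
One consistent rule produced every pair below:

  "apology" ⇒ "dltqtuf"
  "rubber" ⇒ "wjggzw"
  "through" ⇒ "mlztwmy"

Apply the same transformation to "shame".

Two steps: reverse the string, then apply a Caesar shift of +5.
For shame: reverse → emahs; then shift: e+5=j, m+5=r, a+5=f, h+5=m, s+5=x.

jrfmx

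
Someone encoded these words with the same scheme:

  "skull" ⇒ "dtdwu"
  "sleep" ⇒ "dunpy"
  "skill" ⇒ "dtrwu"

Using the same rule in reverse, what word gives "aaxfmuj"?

proudly

Shifts by position in skull: pos 0: s→d (+11), pos 1: k→t (+9), pos 2: u→d (+9), pos 3: l→w (+11), pos 4: l→u (+9) — repeating every 3. It's a Vigenère-style cipher with numeric key [11,9,9]: position i shifts by key[i mod 3].
Reversing it on aaxfmuj: a−11=p, a−9=r, x−9=o, f−11=u, m−9=d, u−9=l, j−11=y.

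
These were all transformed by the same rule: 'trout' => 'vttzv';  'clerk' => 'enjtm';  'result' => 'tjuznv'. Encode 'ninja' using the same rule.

The shift depends on letter class: consonant t→v is +2, but vowel o→t is +5. Vowels shift forward by 5 and consonants shift forward by 2.
Applying it to ninja: n(cons)+2=p, i(vowel)+5=n, n(cons)+2=p, j(cons)+2=l, a(vowel)+5=f.

pnplf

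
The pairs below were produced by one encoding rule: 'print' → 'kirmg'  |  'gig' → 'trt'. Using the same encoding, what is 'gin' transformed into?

trm

Each pair mirrors across the alphabet (p↔k, r↔i, i↔r): positions sum to 25. Each letter is replaced by its mirror in the alphabet: a↔z, b↔y, c↔x, and so on (the Atbash cipher).
Applying it to gin: g↔t, i↔r, n↔m.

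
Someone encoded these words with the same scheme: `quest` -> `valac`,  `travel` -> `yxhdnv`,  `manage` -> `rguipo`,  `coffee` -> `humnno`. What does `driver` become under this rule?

ixpdnb

Each letter shifts forward by (position + 5), i.e. 5, 6, 7, … — the shift grows by one for each successive letter.
On driver: d+5=i, r+6=x, i+7=p, v+8=d, e+9=n, r+10=b.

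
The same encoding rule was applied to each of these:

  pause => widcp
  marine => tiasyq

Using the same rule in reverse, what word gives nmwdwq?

The shift increases by 1 at each position, starting from +7: 7, 8, 9, ….
Decoding nmwdwq: n−7=g, m−8=e, w−9=n, d−10=t, w−11=l, q−12=e.

gentle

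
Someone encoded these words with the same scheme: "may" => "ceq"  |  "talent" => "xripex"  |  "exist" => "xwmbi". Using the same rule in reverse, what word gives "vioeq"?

The output letters match the input read backwards, each shifted +4: may reversed is yam. The word is reversed, then every letter is shifted forward by 4.
Undoing it on vioeq: shift back: v−4=r, i−4=e, o−4=k, e−4=a, q−4=m → rekam; then reverse → maker.

maker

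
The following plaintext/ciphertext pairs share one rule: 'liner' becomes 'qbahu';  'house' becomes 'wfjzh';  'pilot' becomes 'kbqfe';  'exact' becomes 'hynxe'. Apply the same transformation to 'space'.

l(11)→q(16) and i(8)→b(1) fit y≡5x+13 (mod 26); the inverse of 5 mod 26 is 21. Each letter's alphabet position (a=0..z=25) is mapped through 5·x+13 mod 26 — an affine cipher.
Applying it to space: s(18)→5·18+13≡25=z; p(15)→5·15+13≡10=k; a(0)→5·0+13≡13=n; c(2)→5·2+13≡23=x; e(4)→5·4+13≡7=h (all mod 26).

zknxh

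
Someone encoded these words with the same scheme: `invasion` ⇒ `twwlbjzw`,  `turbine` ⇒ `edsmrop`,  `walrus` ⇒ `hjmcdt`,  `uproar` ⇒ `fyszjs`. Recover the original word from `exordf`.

Shifts by position in invasion: pos 0: i→t (+11), pos 1: n→w (+9), pos 2: v→w (+1), pos 3: a→l (+11), pos 4: s→b (+9), pos 5: i→j (+1) — repeating every 3. A repeating key of period 3 is used — shifts +11, +9, +1 over and over.
Decoding exordf: e−11=t, x−9=o, o−1=n, r−11=g, d−9=u, f−1=e.

tongue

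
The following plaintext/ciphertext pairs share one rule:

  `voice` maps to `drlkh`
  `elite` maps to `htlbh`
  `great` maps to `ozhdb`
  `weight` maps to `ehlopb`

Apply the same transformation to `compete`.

The shift depends on letter class: consonant v→d is +8, but vowel o→r is +3. Vowels shift forward by 3 and consonants shift forward by 8.
On compete: c(cons)+8=k, o(vowel)+3=r, m(cons)+8=u, p(cons)+8=x, e(vowel)+3=h, t(cons)+8=b, e(vowel)+3=h.

kruxhbh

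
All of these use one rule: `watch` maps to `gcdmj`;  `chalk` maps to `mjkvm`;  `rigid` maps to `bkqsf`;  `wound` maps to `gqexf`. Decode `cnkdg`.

slate

Shifts by position in watch: pos 0: w→g (+10), pos 1: a→c (+2), pos 2: t→d (+10), pos 3: c→m (+10), pos 4: h→j (+2) — repeating every 3. It's a Vigenère-style cipher with numeric key [10,2,10]: position i shifts by key[i mod 3].
Decoding cnkdg: c−10=s, n−2=l, k−10=a, d−10=t, g−2=e.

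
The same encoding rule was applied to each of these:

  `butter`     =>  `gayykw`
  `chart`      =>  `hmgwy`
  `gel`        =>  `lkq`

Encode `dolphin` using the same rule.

The shift depends on letter class: consonant b→g is +5, but vowel u→a is +6. Vowels shift forward by 6 and consonants shift forward by 5.
For dolphin: d(cons)+5=i, o(vowel)+6=u, l(cons)+5=q, p(cons)+5=u, h(cons)+5=m, i(vowel)+6=o, n(cons)+5=s.

iuqumos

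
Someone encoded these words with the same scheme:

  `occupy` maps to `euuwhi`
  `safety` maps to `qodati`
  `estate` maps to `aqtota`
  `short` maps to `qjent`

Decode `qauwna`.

o(14)→e(4) and c(2)→u(20) fit y≡3x+14 (mod 26); the inverse of 3 mod 26 is 9. Treating letters as 0–25, the rule is x ↦ 3x + 14 (mod 26).
Undoing it on qauwna: q(16)→9·(16−14)≡18=s; a(0)→9·(0−14)≡4=e; u(20)→9·(20−14)≡2=c; w(22)→9·(22−14)≡20=u; n(13)→9·(13−14)≡17=r; a(0)→9·(0−14)≡4=e (all mod 26).

secure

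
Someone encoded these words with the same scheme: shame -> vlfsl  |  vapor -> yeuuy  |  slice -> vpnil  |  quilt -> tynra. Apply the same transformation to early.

hewrf

Letter i (0-indexed) is shifted by i+3, so successive shifts are 3, 4, 5, ….
On early: e+3=h, a+4=e, r+5=w, l+6=r, y+7=f.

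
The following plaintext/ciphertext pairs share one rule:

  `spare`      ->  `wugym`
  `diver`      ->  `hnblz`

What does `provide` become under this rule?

In spare: s→w is +4, p→u is +5, a→g is +6, r→y is +7 — the shift increases by 1 each position. Letter i (0-indexed) is shifted by i+4, so successive shifts are 4, 5, 6, ….
On provide: p+4=t, r+5=w, o+6=u, v+7=c, i+8=q, d+9=m, e+10=o.

twucqmo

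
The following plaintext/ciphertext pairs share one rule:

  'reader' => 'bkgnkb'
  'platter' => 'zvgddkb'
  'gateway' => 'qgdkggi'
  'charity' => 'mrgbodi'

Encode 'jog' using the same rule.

tuq

The shift depends on letter class: consonant r→b is +10, but vowel e→k is +6. Two shifts are in play — +6 for a/e/i/o/u, +10 for every other letter.
Applying it to jog: j(cons)+10=t, o(vowel)+6=u, g(cons)+10=q.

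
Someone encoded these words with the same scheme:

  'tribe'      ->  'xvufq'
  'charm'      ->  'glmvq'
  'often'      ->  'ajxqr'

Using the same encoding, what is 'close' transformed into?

gpawq

The shift depends on letter class: consonant t→x is +4, but vowel i→u is +12. The rule splits by letter class: vowels +12, consonants +4.
Applying it to close: c(cons)+4=g, l(cons)+4=p, o(vowel)+12=a, s(cons)+4=w, e(vowel)+12=q.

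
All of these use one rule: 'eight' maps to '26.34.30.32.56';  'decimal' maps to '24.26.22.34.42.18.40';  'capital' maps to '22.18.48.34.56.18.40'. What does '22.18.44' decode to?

can

e(#5)→26 and i(#9)→34: differences scale by 2, so n = 2·pos + 16. Each letter becomes 2×(its alphabet position, a=1..z=26) + 16.
Reversing it on 22.18.44: 22→(22−16)÷2=3=c, 18→(18−16)÷2=1=a, 44→(44−16)÷2=14=n.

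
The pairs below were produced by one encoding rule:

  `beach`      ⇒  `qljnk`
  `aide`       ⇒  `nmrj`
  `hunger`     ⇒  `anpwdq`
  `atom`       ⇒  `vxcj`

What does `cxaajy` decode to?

Two steps: reverse the string, then apply a Caesar shift of +9.
Undoing it on cxaajy: shift back: c−9=t, x−9=o, a−9=r, a−9=r, j−9=a, y−9=p → torrap; then reverse → parrot.

parrot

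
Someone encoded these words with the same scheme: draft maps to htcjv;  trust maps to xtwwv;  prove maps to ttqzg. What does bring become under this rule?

ftkri

It's a Vigenère-style cipher with numeric key [4,2,2]: position i shifts by key[i mod 3].
On bring: b+4=f, r+2=t, i+2=k, n+4=r, g+2=i.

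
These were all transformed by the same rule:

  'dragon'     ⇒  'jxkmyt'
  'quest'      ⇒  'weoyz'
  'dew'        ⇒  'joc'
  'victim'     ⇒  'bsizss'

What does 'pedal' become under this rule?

The shift depends on letter class: consonant d→j is +6, but vowel a→k is +10. Two shifts are in play — +10 for a/e/i/o/u, +6 for every other letter.
Applying it to pedal: p(cons)+6=v, e(vowel)+10=o, d(cons)+6=j, a(vowel)+10=k, l(cons)+6=r.

vojkr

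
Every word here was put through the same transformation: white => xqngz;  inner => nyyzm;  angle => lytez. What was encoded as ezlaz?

Treating letters as 0–25, the rule is x ↦ 23x + 11 (mod 26).
Decoding ezlaz: e(4)→17·(4−11)≡11=l; z(25)→17·(25−11)≡4=e; l(11)→17·(11−11)≡0=a; a(0)→17·(0−11)≡21=v; z(25)→17·(25−11)≡4=e (all mod 26).

leave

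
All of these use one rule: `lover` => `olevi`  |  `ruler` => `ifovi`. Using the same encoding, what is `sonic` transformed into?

Each pair mirrors across the alphabet (l↔o, o↔l, v↔e): positions sum to 25. Each letter is replaced by its mirror in the alphabet: a↔z, b↔y, c↔x, and so on (the Atbash cipher).
On sonic: s↔h, o↔l, n↔m, i↔r, c↔x.

hlmrx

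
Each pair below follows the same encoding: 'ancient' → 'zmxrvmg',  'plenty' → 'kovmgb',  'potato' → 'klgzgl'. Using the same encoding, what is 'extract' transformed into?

This is the alphabet-reversal cipher (Atbash): a becomes z, b becomes y, etc.
On extract: e↔v, x↔c, t↔g, r↔i, a↔z, c↔x, t↔g.

vcgizxg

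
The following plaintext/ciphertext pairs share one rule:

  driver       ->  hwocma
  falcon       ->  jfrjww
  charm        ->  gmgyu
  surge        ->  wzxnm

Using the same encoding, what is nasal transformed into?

In driver: d→h is +4, r→w is +5, i→o is +6, v→c is +7 — the shift increases by 1 each position. The shift increases by 1 at each position, starting from +4: 4, 5, 6, ….
For nasal: n+4=r, a+5=f, s+6=y, a+7=h, l+8=t.

rfyht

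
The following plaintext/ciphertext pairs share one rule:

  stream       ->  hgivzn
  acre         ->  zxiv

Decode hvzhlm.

Each pair mirrors across the alphabet (s↔h, t↔g, r↔i): positions sum to 25. Letters are reflected about the middle of the alphabet (position → 25−position): Atbash.
Reversing it on hvzhlm: h↔s, v↔e, z↔a, h↔s, l↔o, m↔n.

season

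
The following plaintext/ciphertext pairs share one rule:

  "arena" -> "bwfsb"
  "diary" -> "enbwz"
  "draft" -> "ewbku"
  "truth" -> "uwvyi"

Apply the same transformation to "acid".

Shifts by position in arena: pos 0: a→b (+1), pos 1: r→w (+5), pos 2: e→f (+1), pos 3: n→s (+5) — repeating every 2. It's a Vigenère-style cipher with numeric key [1,5]: position i shifts by key[i mod 2].
For acid: a+1=b, c+5=h, i+1=j, d+5=i.

bhji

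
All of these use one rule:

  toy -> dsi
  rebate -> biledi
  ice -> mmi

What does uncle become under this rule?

yxmvi

The shift depends on letter class: consonant t→d is +10, but vowel o→s is +4. The rule splits by letter class: vowels +4, consonants +10.
On uncle: u(vowel)+4=y, n(cons)+10=x, c(cons)+10=m, l(cons)+10=v, e(vowel)+4=i.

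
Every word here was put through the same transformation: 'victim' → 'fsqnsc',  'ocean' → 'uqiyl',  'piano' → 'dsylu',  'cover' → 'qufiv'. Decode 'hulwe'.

v(21)→f(5) and i(8)→s(18) fit y≡9x+24 (mod 26); the inverse of 9 mod 26 is 3. Each letter's alphabet position (a=0..z=25) is mapped through 9·x+24 mod 26 — an affine cipher.
Undoing it on hulwe: h(7)→3·(7−24)≡1=b; u(20)→3·(20−24)≡14=o; l(11)→3·(11−24)≡13=n; w(22)→3·(22−24)≡20=u; e(4)→3·(4−24)≡18=s (all mod 26).

bonus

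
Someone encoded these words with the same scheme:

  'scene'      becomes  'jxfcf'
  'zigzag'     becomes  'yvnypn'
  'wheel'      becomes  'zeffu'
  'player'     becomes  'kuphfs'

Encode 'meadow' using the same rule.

Treating letters as 0–25, the rule is x ↦ 17x + 15 (mod 26).
Applying it to meadow: m(12)→17·12+15≡11=l; e(4)→17·4+15≡5=f; a(0)→17·0+15≡15=p; d(3)→17·3+15≡14=o; o(14)→17·14+15≡19=t; w(22)→17·22+15≡25=z (all mod 26).

lfpotz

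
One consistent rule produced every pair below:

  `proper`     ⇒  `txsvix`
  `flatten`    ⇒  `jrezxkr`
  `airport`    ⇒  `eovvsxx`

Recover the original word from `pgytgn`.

Shifts by position in proper: pos 0: p→t (+4), pos 1: r→x (+6), pos 2: o→s (+4), pos 3: p→v (+6) — repeating every 2. The shifts repeat in a cycle of length 2: positions 0,1,… shift by +4, +6, then the pattern repeats.
Decoding pgytgn: p−4=l, g−6=a, y−4=u, t−6=n, g−4=c, n−6=h.

launch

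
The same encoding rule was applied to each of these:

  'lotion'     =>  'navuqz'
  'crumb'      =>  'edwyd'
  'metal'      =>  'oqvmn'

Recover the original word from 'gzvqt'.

Shifts by position in lotion: pos 0: l→n (+2), pos 1: o→a (+12), pos 2: t→v (+2), pos 3: i→u (+12) — repeating every 2. It's a Vigenère-style cipher with numeric key [2,12]: position i shifts by key[i mod 2].
Decoding gzvqt: g−2=e, z−12=n, v−2=t, q−12=e, t−2=r.

enter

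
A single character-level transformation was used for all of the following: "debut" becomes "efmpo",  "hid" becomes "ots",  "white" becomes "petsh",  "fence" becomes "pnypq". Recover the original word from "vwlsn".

Two steps: reverse the string, then apply a Caesar shift of +11.
Decoding vwlsn: shift back: v−11=k, w−11=l, l−11=a, s−11=h, n−11=c → klahc; then reverse → chalk.

chalk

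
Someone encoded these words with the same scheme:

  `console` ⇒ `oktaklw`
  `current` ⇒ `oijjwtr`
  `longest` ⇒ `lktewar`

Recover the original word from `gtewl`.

This is an affine cipher: with a=0,…,z=25, each position x becomes (17x+6) mod 26.
Undoing it on gtewl: g(6)→23·(6−6)≡0=a; t(19)→23·(19−6)≡13=n; e(4)→23·(4−6)≡6=g; w(22)→23·(22−6)≡4=e; l(11)→23·(11−6)≡11=l (all mod 26).

angel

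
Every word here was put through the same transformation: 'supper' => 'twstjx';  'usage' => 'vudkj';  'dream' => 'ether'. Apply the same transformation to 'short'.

tjrvy

In supper: s→t is +1, u→w is +2, p→s is +3, p→t is +4 — the shift increases by 1 each position. Letter i (0-indexed) is shifted by i+1, so successive shifts are 1, 2, 3, ….
On short: s+1=t, h+2=j, o+3=r, r+4=v, t+5=y.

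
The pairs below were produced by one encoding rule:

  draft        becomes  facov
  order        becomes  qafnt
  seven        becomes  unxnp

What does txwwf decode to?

It's a Vigenère-style cipher with numeric key [2,9]: position i shifts by key[i mod 2].
Reversing it on txwwf: t−2=r, x−9=o, w−2=u, w−9=n, f−2=d.

round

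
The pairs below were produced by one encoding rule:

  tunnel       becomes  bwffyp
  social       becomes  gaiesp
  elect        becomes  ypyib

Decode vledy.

t(19)→b(1) and u(20)→w(22) fit y≡21x+18 (mod 26); the inverse of 21 mod 26 is 5. Each letter's alphabet position (a=0..z=25) is mapped through 21·x+18 mod 26 — an affine cipher.
Reversing it on vledy: v(21)→5·(21−18)≡15=p; l(11)→5·(11−18)≡17=r; e(4)→5·(4−18)≡8=i; d(3)→5·(3−18)≡3=d; y(24)→5·(24−18)≡4=e (all mod 26).

pride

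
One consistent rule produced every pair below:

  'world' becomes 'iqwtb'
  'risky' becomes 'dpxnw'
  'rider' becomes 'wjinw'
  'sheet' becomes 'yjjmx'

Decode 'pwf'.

The output letters match the input read backwards, each shifted +5: world reversed is dlrow. Two steps: reverse the string, then apply a Caesar shift of +5.
Undoing it on pwf: shift back: p−5=k, w−5=r, f−5=a → kra; then reverse → ark.

ark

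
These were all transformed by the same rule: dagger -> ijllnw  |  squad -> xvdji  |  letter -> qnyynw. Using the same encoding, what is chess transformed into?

Vowels shift forward by 9 and consonants shift forward by 5.
On chess: c(cons)+5=h, h(cons)+5=m, e(vowel)+9=n, s(cons)+5=x, s(cons)+5=x.

hmnxx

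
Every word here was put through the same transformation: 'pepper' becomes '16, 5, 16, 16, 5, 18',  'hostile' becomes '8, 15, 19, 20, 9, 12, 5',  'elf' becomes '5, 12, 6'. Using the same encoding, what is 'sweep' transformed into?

19, 23, 5, 5, 16

p is letter #16 and maps to 16: an offset of 0. Each letter is replaced by its alphabet position (a=1, b=2, …, z=26).
Applying it to sweep: s=19→19, w=23→23, e=5→5, e=5→5, p=16→16.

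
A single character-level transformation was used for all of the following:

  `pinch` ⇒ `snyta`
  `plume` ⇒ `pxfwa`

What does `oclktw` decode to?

lizard

Read the word backwards and shift each letter +11.
Decoding oclktw: shift back: o−11=d, c−11=r, l−11=a, k−11=z, t−11=i, w−11=l → drazil; then reverse → lizard.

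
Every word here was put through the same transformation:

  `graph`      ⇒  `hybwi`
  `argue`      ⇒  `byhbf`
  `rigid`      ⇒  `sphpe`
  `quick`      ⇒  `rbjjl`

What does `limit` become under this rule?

Shifts by position in graph: pos 0: g→h (+1), pos 1: r→y (+7), pos 2: a→b (+1), pos 3: p→w (+7) — repeating every 2. The shifts repeat in a cycle of length 2: positions 0,1,… shift by +1, +7, then the pattern repeats.
For limit: l+1=m, i+7=p, m+1=n, i+7=p, t+1=u.

mpnpu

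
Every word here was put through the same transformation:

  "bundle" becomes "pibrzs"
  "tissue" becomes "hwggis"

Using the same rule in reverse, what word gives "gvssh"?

This is a Caesar cipher with shift 14.
Reversing it on gvssh: g−14=s, v−14=h, s−14=e, s−14=e, h−14=t.

sheet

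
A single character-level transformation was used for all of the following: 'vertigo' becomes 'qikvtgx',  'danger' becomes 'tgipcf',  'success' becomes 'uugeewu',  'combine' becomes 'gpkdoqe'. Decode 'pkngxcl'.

javelin

Two steps: reverse the string, then apply a Caesar shift of +2.
Undoing it on pkngxcl: shift back: p−2=n, k−2=i, n−2=l, g−2=e, x−2=v, c−2=a, l−2=j → nilevaj; then reverse → javelin.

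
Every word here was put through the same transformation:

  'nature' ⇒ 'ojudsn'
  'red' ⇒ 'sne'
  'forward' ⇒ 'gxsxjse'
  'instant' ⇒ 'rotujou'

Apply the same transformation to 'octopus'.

xduxqdt

The shift depends on letter class: consonant n→o is +1, but vowel a→j is +9. Vowels shift forward by 9 and consonants shift forward by 1.
On octopus: o(vowel)+9=x, c(cons)+1=d, t(cons)+1=u, o(vowel)+9=x, p(cons)+1=q, u(vowel)+9=d, s(cons)+1=t.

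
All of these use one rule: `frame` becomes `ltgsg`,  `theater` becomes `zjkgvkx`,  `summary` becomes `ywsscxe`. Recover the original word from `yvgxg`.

Shifts by position in frame: pos 0: f→l (+6), pos 1: r→t (+2), pos 2: a→g (+6), pos 3: m→s (+6), pos 4: e→g (+2) — repeating every 3. A repeating key of period 3 is used — shifts +6, +2, +6 over and over.
Reversing it on yvgxg: y−6=s, v−2=t, g−6=a, x−6=r, g−2=e.

stare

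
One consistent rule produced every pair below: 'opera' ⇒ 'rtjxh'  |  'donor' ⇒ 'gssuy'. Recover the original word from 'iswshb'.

In opera: o→r is +3, p→t is +4, e→j is +5, r→x is +6 — the shift increases by 1 each position. Each letter shifts forward by (position + 3), i.e. 3, 4, 5, … — the shift grows by one for each successive letter.
Undoing it on iswshb: i−3=f, s−4=o, w−5=r, s−6=m, h−7=a, b−8=t.

format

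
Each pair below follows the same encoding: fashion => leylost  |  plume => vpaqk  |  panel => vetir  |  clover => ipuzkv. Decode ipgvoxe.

Shifts by position in fashion: pos 0: f→l (+6), pos 1: a→e (+4), pos 2: s→y (+6), pos 3: h→l (+4) — repeating every 2. The shifts repeat in a cycle of length 2: positions 0,1,… shift by +6, +4, then the pattern repeats.
Reversing it on ipgvoxe: i−6=c, p−4=l, g−6=a, v−4=r, o−6=i, x−4=t, e−6=y.

clarity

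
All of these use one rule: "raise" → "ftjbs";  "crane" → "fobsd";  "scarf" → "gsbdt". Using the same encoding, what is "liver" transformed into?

Read the word backwards and shift each letter +1.
For liver: reverse → revil; then shift: r+1=s, e+1=f, v+1=w, i+1=j, l+1=m.

sfwjm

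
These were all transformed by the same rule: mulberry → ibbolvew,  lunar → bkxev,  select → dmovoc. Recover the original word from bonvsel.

builder

The output letters match the input read backwards, each shifted +10: mulberry reversed is yrreblum. The word is reversed, then every letter is shifted forward by 10.
Decoding bonvsel: shift back: b−10=r, o−10=e, n−10=d, v−10=l, s−10=i, e−10=u, l−10=b → redliub; then reverse → builder.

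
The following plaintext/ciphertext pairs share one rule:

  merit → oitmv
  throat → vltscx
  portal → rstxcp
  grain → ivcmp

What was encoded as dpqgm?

block

Shifts by position in merit: pos 0: m→o (+2), pos 1: e→i (+4), pos 2: r→t (+2), pos 3: i→m (+4) — repeating every 2. A repeating key of period 2 is used — shifts +2, +4 over and over.
Undoing it on dpqgm: d−2=b, p−4=l, q−2=o, g−4=c, m−2=k.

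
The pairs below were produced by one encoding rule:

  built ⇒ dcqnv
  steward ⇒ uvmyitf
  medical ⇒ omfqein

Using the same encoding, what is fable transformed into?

The shift depends on letter class: consonant b→d is +2, but vowel u→c is +8. The rule splits by letter class: vowels +8, consonants +2.
On fable: f(cons)+2=h, a(vowel)+8=i, b(cons)+2=d, l(cons)+2=n, e(vowel)+8=m.

hidnm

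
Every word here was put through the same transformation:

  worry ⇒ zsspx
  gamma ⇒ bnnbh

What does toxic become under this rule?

The output letters match the input read backwards, each shifted +1: worry reversed is yrrow. Two steps: reverse the string, then apply a Caesar shift of +1.
For toxic: reverse → cixot; then shift: c+1=d, i+1=j, x+1=y, o+1=p, t+1=u.

djypu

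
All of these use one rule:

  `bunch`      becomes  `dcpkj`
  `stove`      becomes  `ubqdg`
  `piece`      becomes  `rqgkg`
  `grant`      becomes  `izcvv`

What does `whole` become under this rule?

ypqtg

Shifts by position in bunch: pos 0: b→d (+2), pos 1: u→c (+8), pos 2: n→p (+2), pos 3: c→k (+8) — repeating every 2. It's a Vigenère-style cipher with numeric key [2,8]: position i shifts by key[i mod 2].
For whole: w+2=y, h+8=p, o+2=q, l+8=t, e+2=g.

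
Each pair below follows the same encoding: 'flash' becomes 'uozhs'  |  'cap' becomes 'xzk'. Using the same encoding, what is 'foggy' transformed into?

This is the alphabet-reversal cipher (Atbash): a becomes z, b becomes y, etc.
On foggy: f↔u, o↔l, g↔t, g↔t, y↔b.

ulttb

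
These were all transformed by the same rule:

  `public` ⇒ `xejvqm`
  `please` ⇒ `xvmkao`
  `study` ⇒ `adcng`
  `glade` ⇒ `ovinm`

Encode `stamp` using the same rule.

It's a Vigenère-style cipher with numeric key [8,10]: position i shifts by key[i mod 2].
Applying it to stamp: s+8=a, t+10=d, a+8=i, m+10=w, p+8=x.

adiwx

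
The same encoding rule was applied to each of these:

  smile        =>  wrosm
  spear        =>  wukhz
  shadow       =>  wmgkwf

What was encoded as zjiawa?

Letter i (0-indexed) is shifted by i+4, so successive shifts are 4, 5, 6, ….
Undoing it on zjiawa: z−4=v, j−5=e, i−6=c, a−7=t, w−8=o, a−9=r.

vector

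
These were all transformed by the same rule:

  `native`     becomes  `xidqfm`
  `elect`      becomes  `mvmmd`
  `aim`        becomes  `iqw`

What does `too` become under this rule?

dww

The shift depends on letter class: consonant n→x is +10, but vowel a→i is +8. The rule splits by letter class: vowels +8, consonants +10.
Applying it to too: t(cons)+10=d, o(vowel)+8=w, o(vowel)+8=w.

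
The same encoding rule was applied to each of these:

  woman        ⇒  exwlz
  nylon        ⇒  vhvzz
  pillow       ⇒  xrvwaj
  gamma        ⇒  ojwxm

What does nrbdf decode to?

first

In woman: w→e is +8, o→x is +9, m→w is +10, a→l is +11 — the shift increases by 1 each position. The shift increases by 1 at each position, starting from +8: 8, 9, 10, ….
Reversing it on nrbdf: n−8=f, r−9=i, b−10=r, d−11=s, f−12=t.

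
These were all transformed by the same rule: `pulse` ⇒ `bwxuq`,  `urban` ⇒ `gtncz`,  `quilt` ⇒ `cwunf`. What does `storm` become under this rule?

evaty

Shifts by position in pulse: pos 0: p→b (+12), pos 1: u→w (+2), pos 2: l→x (+12), pos 3: s→u (+2) — repeating every 2. A repeating key of period 2 is used — shifts +12, +2 over and over.
Applying it to storm: s+12=e, t+2=v, o+12=a, r+2=t, m+12=y.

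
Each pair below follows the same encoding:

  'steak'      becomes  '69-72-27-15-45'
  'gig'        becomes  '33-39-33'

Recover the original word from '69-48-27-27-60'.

sleep

s(#19)→69 and t(#20)→72: differences scale by 3, so n = 3·pos + 12. Each letter becomes 3×(its alphabet position, a=1..z=26) + 12.
Reversing it on 69-48-27-27-60: 69→(69−12)÷3=19=s, 48→(48−12)÷3=12=l, 27→(27−12)÷3=5=e, 27→(27−12)÷3=5=e, 60→(60−12)÷3=16=p.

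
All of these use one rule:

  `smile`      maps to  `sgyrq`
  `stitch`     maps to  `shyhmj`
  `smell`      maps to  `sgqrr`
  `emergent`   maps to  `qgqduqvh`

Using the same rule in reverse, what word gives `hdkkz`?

s(18)→s(18) and m(12)→g(6) fit y≡15x+8 (mod 26); the inverse of 15 mod 26 is 7. Treating letters as 0–25, the rule is x ↦ 15x + 8 (mod 26).
Undoing it on hdkkz: h(7)→7·(7−8)≡19=t; d(3)→7·(3−8)≡17=r; k(10)→7·(10−8)≡14=o; k(10)→7·(10−8)≡14=o; z(25)→7·(25−8)≡15=p (all mod 26).

troop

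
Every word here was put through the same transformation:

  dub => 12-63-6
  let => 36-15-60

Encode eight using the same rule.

15-27-21-24-60

The formula is n = 3×(alphabet index, a=1).
Applying it to eight: e=5→15, i=9→27, g=7→21, h=8→24, t=20→60.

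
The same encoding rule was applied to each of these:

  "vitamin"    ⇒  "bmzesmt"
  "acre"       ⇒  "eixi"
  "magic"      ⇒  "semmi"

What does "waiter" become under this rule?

cemzix

The shift depends on letter class: consonant v→b is +6, but vowel i→m is +4. Two shifts are in play — +4 for a/e/i/o/u, +6 for every other letter.
Applying it to waiter: w(cons)+6=c, a(vowel)+4=e, i(vowel)+4=m, t(cons)+6=z, e(vowel)+4=i, r(cons)+6=x.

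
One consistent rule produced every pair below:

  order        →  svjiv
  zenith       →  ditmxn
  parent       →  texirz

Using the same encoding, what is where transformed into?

alkvi

Shifts by position in order: pos 0: o→s (+4), pos 1: r→v (+4), pos 2: d→j (+6), pos 3: e→i (+4), pos 4: r→v (+4) — repeating every 3. A repeating key of period 3 is used — shifts +4, +4, +6 over and over.
On where: w+4=a, h+4=l, e+6=k, r+4=v, e+4=i.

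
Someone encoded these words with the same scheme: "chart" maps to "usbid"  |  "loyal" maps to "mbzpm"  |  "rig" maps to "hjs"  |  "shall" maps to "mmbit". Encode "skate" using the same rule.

The output letters match the input read backwards, each shifted +1: chart reversed is trahc. Read the word backwards and shift each letter +1.
Applying it to skate: reverse → etaks; then shift: e+1=f, t+1=u, a+1=b, k+1=l, s+1=t.

fublt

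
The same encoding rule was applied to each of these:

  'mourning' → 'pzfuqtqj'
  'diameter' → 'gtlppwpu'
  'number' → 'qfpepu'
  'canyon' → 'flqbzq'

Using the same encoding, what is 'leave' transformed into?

oplyp

The shift depends on letter class: consonant m→p is +3, but vowel o→z is +11. The rule splits by letter class: vowels +11, consonants +3.
On leave: l(cons)+3=o, e(vowel)+11=p, a(vowel)+11=l, v(cons)+3=y, e(vowel)+11=p.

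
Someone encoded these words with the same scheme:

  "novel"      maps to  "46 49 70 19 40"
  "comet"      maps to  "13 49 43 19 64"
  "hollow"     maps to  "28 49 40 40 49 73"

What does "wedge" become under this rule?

n(#14)→46 and o(#15)→49: differences scale by 3, so n = 3·pos + 4. Each letter becomes 3×(its alphabet position, a=1..z=26) + 4.
On wedge: w=23→73, e=5→19, d=4→16, g=7→25, e=5→19.

73 19 16 25 19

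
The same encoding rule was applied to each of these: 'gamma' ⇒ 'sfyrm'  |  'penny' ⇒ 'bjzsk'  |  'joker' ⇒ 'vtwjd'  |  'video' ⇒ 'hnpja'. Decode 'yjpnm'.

media

Shifts by position in gamma: pos 0: g→s (+12), pos 1: a→f (+5), pos 2: m→y (+12), pos 3: m→r (+5) — repeating every 2. It's a Vigenère-style cipher with numeric key [12,5]: position i shifts by key[i mod 2].
Undoing it on yjpnm: y−12=m, j−5=e, p−12=d, n−5=i, m−12=a.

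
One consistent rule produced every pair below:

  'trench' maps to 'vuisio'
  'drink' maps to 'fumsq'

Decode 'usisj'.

In trench: t→v is +2, r→u is +3, e→i is +4, n→s is +5 — the shift increases by 1 each position. The shift increases by 1 at each position, starting from +2: 2, 3, 4, ….
Reversing it on usisj: u−2=s, s−3=p, i−4=e, s−5=n, j−6=d.

spend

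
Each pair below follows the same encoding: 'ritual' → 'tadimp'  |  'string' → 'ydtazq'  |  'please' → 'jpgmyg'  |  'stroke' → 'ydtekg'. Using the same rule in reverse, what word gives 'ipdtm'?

ultra

r(17)→t(19) and i(8)→a(0) fit y≡5x+12 (mod 26); the inverse of 5 mod 26 is 21. Treating letters as 0–25, the rule is x ↦ 5x + 12 (mod 26).
Decoding ipdtm: i(8)→21·(8−12)≡20=u; p(15)→21·(15−12)≡11=l; d(3)→21·(3−12)≡19=t; t(19)→21·(19−12)≡17=r; m(12)→21·(12−12)≡0=a (all mod 26).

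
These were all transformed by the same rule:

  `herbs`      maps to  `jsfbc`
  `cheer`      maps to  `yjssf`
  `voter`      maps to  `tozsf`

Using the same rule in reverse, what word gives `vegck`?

daisy

h(7)→j(9) and e(4)→s(18) fit y≡23x+4 (mod 26); the inverse of 23 mod 26 is 17. Each letter's alphabet position (a=0..z=25) is mapped through 23·x+4 mod 26 — an affine cipher.
Decoding vegck: v(21)→17·(21−4)≡3=d; e(4)→17·(4−4)≡0=a; g(6)→17·(6−4)≡8=i; c(2)→17·(2−4)≡18=s; k(10)→17·(10−4)≡24=y (all mod 26).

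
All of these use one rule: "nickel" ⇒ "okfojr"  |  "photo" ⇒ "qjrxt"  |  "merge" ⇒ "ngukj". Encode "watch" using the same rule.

In nickel: n→o is +1, i→k is +2, c→f is +3, k→o is +4 — the shift increases by 1 each position. Each letter shifts forward by (position + 1), i.e. 1, 2, 3, … — the shift grows by one for each successive letter.
On watch: w+1=x, a+2=c, t+3=w, c+4=g, h+5=m.

xcwgm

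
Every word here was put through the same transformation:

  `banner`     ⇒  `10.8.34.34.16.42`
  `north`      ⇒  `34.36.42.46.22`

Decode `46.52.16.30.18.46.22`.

twelfth

b(#2)→10 and a(#1)→8: differences scale by 2, so n = 2·pos + 6. Each letter becomes 2×(its alphabet position, a=1..z=26) + 6.
Decoding 46.52.16.30.18.46.22: 46→(46−6)÷2=20=t, 52→(52−6)÷2=23=w, 16→(16−6)÷2=5=e, 30→(30−6)÷2=12=l, 18→(18−6)÷2=6=f, 46→(46−6)÷2=20=t, 22→(22−6)÷2=8=h.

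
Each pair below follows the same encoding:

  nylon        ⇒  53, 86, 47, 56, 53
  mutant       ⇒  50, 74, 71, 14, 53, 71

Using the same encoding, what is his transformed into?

n(#14)→53 and y(#25)→86: differences scale by 3, so n = 3·pos + 11. Each letter becomes 3×(its alphabet position, a=1..z=26) + 11.
On his: h=8→35, i=9→38, s=19→68.

35, 38, 68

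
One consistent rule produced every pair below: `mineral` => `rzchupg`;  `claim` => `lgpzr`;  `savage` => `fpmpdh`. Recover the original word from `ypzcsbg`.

painful

m(12)→r(17) and i(8)→z(25) fit y≡11x+15 (mod 26); the inverse of 11 mod 26 is 19. Treating letters as 0–25, the rule is x ↦ 11x + 15 (mod 26).
Decoding ypzcsbg: y(24)→19·(24−15)≡15=p; p(15)→19·(15−15)≡0=a; z(25)→19·(25−15)≡8=i; c(2)→19·(2−15)≡13=n; s(18)→19·(18−15)≡5=f; b(1)→19·(1−15)≡20=u; g(6)→19·(6−15)≡11=l (all mod 26).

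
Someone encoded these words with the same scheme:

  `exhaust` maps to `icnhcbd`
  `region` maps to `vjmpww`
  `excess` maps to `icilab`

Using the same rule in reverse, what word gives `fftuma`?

In exhaust: e→i is +4, x→c is +5, h→n is +6, a→h is +7 — the shift increases by 1 each position. Letter i (0-indexed) is shifted by i+4, so successive shifts are 4, 5, 6, ….
Reversing it on fftuma: f−4=b, f−5=a, t−6=n, u−7=n, m−8=e, a−9=r.

banner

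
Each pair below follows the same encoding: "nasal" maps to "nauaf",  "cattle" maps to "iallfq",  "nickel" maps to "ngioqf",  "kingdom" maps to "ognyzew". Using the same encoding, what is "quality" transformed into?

Each letter's alphabet position (a=0..z=25) is mapped through 17·x+0 mod 26 — an affine cipher.
For quality: q(16)→17·16+0≡12=m; u(20)→17·20+0≡2=c; a(0)→17·0+0≡0=a; l(11)→17·11+0≡5=f; i(8)→17·8+0≡6=g; t(19)→17·19+0≡11=l; y(24)→17·24+0≡18=s (all mod 26).

mcafgls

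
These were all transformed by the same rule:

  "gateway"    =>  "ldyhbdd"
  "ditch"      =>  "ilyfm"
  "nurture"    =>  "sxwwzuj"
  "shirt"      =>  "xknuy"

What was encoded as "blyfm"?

Shifts by position in gateway: pos 0: g→l (+5), pos 1: a→d (+3), pos 2: t→y (+5), pos 3: e→h (+3) — repeating every 2. A repeating key of period 2 is used — shifts +5, +3 over and over.
Reversing it on blyfm: b−5=w, l−3=i, y−5=t, f−3=c, m−5=h.

witch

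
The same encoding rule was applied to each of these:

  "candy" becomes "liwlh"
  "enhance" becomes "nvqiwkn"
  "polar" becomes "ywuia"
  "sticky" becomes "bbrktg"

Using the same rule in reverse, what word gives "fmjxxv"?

Shifts by position in candy: pos 0: c→l (+9), pos 1: a→i (+8), pos 2: n→w (+9), pos 3: d→l (+8) — repeating every 2. The shifts repeat in a cycle of length 2: positions 0,1,… shift by +9, +8, then the pattern repeats.
Decoding fmjxxv: f−9=w, m−8=e, j−9=a, x−8=p, x−9=o, v−8=n.

weapon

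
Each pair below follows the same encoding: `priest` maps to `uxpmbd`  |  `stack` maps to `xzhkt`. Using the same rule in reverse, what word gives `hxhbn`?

In priest: p→u is +5, r→x is +6, i→p is +7, e→m is +8 — the shift increases by 1 each position. Each letter shifts forward by (position + 5), i.e. 5, 6, 7, … — the shift grows by one for each successive letter.
Reversing it on hxhbn: h−5=c, x−6=r, h−7=a, b−8=t, n−9=e.

crate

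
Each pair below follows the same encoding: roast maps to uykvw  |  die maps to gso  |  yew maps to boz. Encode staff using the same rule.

Vowels shift forward by 10 and consonants shift forward by 3.
On staff: s(cons)+3=v, t(cons)+3=w, a(vowel)+10=k, f(cons)+3=i, f(cons)+3=i.

vwkii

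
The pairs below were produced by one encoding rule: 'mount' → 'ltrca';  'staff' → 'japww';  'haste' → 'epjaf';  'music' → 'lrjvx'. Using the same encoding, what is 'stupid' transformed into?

m(12)→l(11) and o(14)→t(19) fit y≡17x+15 (mod 26); the inverse of 17 mod 26 is 23. Treating letters as 0–25, the rule is x ↦ 17x + 15 (mod 26).
On stupid: s(18)→17·18+15≡9=j; t(19)→17·19+15≡0=a; u(20)→17·20+15≡17=r; p(15)→17·15+15≡10=k; i(8)→17·8+15≡21=v; d(3)→17·3+15≡14=o (all mod 26).

jarkvo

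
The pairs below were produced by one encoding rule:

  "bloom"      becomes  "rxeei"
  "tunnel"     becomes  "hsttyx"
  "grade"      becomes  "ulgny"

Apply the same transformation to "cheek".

cfyym

b(1)→r(17) and l(11)→x(23) fit y≡11x+6 (mod 26); the inverse of 11 mod 26 is 19. Treating letters as 0–25, the rule is x ↦ 11x + 6 (mod 26).
Applying it to cheek: c(2)→11·2+6≡2=c; h(7)→11·7+6≡5=f; e(4)→11·4+6≡24=y; e(4)→11·4+6≡24=y; k(10)→11·10+6≡12=m (all mod 26).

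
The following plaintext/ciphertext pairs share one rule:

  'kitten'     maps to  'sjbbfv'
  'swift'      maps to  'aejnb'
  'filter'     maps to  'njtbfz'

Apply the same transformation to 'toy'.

The shift depends on letter class: consonant k→s is +8, but vowel i→j is +1. Vowels shift forward by 1 and consonants shift forward by 8.
On toy: t(cons)+8=b, o(vowel)+1=p, y(cons)+8=g.

bpg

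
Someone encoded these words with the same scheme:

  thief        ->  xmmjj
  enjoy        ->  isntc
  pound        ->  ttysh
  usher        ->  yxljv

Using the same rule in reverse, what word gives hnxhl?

ditch

Shifts by position in thief: pos 0: t→x (+4), pos 1: h→m (+5), pos 2: i→m (+4), pos 3: e→j (+5) — repeating every 2. It's a Vigenère-style cipher with numeric key [4,5]: position i shifts by key[i mod 2].
Undoing it on hnxhl: h−4=d, n−5=i, x−4=t, h−5=c, l−4=h.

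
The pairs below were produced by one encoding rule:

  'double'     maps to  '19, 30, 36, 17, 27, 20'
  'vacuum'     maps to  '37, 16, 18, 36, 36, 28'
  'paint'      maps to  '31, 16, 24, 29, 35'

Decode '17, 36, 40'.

buy

d is letter #4 and maps to 19: an offset of 15. The number is (letter's place in the alphabet, a=1) + 15.
Decoding 17, 36, 40: 17→(17−15)÷1=2=b, 36→(36−15)÷1=21=u, 40→(40−15)÷1=25=y.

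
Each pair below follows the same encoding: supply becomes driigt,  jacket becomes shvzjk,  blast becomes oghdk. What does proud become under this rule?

iwbrc

s(18)→d(3) and u(20)→r(17) fit y≡7x+7 (mod 26); the inverse of 7 mod 26 is 15. This is an affine cipher: with a=0,…,z=25, each position x becomes (7x+7) mod 26.
Applying it to proud: p(15)→7·15+7≡8=i; r(17)→7·17+7≡22=w; o(14)→7·14+7≡1=b; u(20)→7·20+7≡17=r; d(3)→7·3+7≡2=c (all mod 26).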